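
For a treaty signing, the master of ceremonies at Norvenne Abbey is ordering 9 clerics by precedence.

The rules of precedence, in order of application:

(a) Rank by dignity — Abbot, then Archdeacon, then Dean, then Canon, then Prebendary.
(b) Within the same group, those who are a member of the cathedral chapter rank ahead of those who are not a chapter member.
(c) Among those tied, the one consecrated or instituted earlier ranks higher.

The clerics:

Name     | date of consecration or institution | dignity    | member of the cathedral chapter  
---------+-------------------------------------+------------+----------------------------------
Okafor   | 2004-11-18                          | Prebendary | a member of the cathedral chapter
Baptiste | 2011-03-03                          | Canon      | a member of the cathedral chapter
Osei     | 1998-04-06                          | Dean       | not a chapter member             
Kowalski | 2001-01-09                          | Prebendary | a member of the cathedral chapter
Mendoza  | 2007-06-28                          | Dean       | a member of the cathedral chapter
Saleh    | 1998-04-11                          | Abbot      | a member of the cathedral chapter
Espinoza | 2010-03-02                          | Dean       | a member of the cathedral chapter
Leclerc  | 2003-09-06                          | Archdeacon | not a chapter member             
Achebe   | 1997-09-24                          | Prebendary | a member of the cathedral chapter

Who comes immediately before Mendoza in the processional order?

By dignity: Saleh (Abbot); then Leclerc (Archdeacon); then Mendoza, Espinoza and Osei (Dean); then Baptiste (Canon); then Achebe, Kowalski and Okafor (Prebendary).
Among Mendoza, Espinoza and Osei, a member of the cathedral chapter before not a chapter member: Mendoza and Espinoza (a member of the cathedral chapter) before Osei (not a chapter member).
Among Mendoza and Espinoza, by date of consecration or institution (earlier first): Mendoza (2007-06-28) before Espinoza (2010-03-02).
Achebe, Kowalski and Okafor are each a member of the cathedral chapter, so the next rule applies.
Among Achebe, Kowalski and Okafor, by date of consecration or institution (earlier first): Achebe (1997-09-24) before Kowalski (2001-01-09) before Okafor (2004-11-18).
Order: Saleh, Leclerc, Mendoza, Espinoza, Osei, Baptiste, Achebe, Kowalski, Okafor.

Leclerc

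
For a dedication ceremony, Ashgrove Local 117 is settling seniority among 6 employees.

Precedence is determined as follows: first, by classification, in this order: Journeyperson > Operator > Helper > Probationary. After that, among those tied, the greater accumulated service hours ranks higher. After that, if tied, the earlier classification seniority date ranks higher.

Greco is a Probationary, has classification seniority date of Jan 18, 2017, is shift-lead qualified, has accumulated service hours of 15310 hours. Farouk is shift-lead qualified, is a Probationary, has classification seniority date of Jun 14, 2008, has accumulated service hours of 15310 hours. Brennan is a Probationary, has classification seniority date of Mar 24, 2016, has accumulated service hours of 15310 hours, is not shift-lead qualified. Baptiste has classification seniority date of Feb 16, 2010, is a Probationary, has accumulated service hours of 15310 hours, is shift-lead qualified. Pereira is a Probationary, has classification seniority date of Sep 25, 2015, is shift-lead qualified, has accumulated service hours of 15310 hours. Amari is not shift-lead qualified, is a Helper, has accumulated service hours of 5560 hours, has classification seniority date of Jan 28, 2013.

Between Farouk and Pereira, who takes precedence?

By classification: Amari (Helper); then Farouk, Baptiste, Pereira, Brennan and Greco (Probationary).
Farouk, Baptiste, Pereira, Brennan and Greco all have accumulated service hours 15310 hours, so the next rule applies.
Among Farouk, Baptiste, Pereira, Brennan and Greco, by classification seniority date (earlier first): Farouk (Jun 14, 2008) before Baptiste (Feb 16, 2010) before Pereira (Sep 25, 2015) before Brennan (Mar 24, 2016) before Greco (Jan 18, 2017).
So Farouk takes precedence.

Farouk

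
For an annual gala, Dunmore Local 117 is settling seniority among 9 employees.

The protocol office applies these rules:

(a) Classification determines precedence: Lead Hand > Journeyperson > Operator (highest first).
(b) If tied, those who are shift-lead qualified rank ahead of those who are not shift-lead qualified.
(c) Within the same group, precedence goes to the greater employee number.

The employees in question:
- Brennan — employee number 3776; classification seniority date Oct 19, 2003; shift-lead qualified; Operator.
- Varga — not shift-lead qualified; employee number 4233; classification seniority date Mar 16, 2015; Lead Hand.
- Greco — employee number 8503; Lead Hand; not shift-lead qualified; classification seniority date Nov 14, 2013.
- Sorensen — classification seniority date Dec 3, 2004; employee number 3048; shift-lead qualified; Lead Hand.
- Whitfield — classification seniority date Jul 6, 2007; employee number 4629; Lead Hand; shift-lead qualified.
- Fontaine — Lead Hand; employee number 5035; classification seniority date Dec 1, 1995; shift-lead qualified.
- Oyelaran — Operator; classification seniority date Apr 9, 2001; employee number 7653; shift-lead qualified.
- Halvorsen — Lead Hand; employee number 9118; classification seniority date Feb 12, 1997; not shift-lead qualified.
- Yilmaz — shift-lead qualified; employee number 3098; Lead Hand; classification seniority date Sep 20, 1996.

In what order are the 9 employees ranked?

By classification: Fontaine, Whitfield, Yilmaz, Sorensen, Halvorsen, Greco and Varga (Lead Hand); then Oyelaran and Brennan (Operator).
Among Fontaine, Whitfield, Yilmaz, Sorensen, Halvorsen, Greco and Varga, shift-lead qualified before not shift-lead qualified: Fontaine, Whitfield, Yilmaz and Sorensen (shift-lead qualified) before Halvorsen, Greco and Varga (not shift-lead qualified).
Among Fontaine, Whitfield, Yilmaz and Sorensen, by employee number (higher first): Fontaine (5035) before Whitfield (4629) before Yilmaz (3098) before Sorensen (3048).
Among Halvorsen, Greco and Varga, by employee number (higher first): Halvorsen (9118) before Greco (8503) before Varga (4233).
Oyelaran and Brennan are each shift-lead qualified, so the next rule applies.
Among Oyelaran and Brennan, by employee number (higher first): Oyelaran (7653) before Brennan (3776).
Full order: Fontaine, Whitfield, Yilmaz, Sorensen, Halvorsen, Greco, Varga, Oyelaran, Brennan.

Fontaine, Whitfield, Yilmaz, Sorensen, Halvorsen, Greco, Varga, Oyelaran, Brennan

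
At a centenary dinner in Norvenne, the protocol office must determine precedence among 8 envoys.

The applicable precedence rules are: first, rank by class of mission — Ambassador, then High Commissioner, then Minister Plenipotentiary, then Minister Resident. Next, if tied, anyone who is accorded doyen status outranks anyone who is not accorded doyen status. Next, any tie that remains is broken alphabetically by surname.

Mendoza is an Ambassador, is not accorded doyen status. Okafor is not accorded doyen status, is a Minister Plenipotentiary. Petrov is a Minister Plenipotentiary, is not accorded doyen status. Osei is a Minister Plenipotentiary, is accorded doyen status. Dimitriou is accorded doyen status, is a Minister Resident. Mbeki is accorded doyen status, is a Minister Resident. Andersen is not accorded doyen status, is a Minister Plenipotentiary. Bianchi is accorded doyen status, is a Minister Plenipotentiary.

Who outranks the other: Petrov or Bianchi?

By class of mission: Mendoza (Ambassador); then Bianchi, Osei, Andersen, Okafor and Petrov (Minister Plenipotentiary); then Dimitriou and Mbeki (Minister Resident).
Among Bianchi, Osei, Andersen, Okafor and Petrov, accorded doyen status before not accorded doyen status: Bianchi and Osei (accorded doyen status) before Andersen, Okafor and Petrov (not accorded doyen status).
Among Bianchi and Osei, alphabetically by surname: Bianchi before Osei.
Among Andersen, Okafor and Petrov, alphabetically by surname: Andersen before Okafor before Petrov.
Dimitriou and Mbeki are each accorded doyen status, so the next rule applies.
Among Dimitriou and Mbeki, alphabetically by surname: Dimitriou before Mbeki.
So Bianchi takes precedence.

Bianchi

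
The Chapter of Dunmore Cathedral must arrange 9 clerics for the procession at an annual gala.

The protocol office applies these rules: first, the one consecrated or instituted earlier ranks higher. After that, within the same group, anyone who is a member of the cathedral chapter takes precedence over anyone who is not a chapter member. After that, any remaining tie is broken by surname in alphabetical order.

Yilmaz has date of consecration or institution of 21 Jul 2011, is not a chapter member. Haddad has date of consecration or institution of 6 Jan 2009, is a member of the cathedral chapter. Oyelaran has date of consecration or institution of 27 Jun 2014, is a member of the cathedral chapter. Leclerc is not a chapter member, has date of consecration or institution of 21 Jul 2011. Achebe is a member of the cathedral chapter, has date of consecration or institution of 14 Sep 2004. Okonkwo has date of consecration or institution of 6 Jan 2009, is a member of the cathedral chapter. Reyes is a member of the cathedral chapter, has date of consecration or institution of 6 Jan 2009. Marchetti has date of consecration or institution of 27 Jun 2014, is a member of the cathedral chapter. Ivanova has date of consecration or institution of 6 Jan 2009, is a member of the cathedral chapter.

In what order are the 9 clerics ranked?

By date of consecration or institution (earlier first): Achebe (14 Sep 2004); then Haddad, Ivanova, Okonkwo and Reyes (each 6 Jan 2009); then Leclerc and Yilmaz (both 21 Jul 2011); then Marchetti and Oyelaran (both 27 Jun 2014).
Haddad, Ivanova, Okonkwo and Reyes are each a member of the cathedral chapter, so the next rule applies.
Among Haddad, Ivanova, Okonkwo and Reyes, alphabetically by surname: Haddad before Ivanova before Okonkwo before Reyes.
Leclerc and Yilmaz are each not a chapter member, so the next rule applies.
Among Leclerc and Yilmaz, alphabetically by surname: Leclerc before Yilmaz.
Marchetti and Oyelaran are each a member of the cathedral chapter, so the next rule applies.
Among Marchetti and Oyelaran, alphabetically by surname: Marchetti before Oyelaran.
Full order: Achebe, Haddad, Ivanova, Okonkwo, Reyes, Leclerc, Yilmaz, Marchetti, Oyelaran.

Achebe, Haddad, Ivanova, Okonkwo, Reyes, Leclerc, Yilmaz, Marchetti, Oyelaran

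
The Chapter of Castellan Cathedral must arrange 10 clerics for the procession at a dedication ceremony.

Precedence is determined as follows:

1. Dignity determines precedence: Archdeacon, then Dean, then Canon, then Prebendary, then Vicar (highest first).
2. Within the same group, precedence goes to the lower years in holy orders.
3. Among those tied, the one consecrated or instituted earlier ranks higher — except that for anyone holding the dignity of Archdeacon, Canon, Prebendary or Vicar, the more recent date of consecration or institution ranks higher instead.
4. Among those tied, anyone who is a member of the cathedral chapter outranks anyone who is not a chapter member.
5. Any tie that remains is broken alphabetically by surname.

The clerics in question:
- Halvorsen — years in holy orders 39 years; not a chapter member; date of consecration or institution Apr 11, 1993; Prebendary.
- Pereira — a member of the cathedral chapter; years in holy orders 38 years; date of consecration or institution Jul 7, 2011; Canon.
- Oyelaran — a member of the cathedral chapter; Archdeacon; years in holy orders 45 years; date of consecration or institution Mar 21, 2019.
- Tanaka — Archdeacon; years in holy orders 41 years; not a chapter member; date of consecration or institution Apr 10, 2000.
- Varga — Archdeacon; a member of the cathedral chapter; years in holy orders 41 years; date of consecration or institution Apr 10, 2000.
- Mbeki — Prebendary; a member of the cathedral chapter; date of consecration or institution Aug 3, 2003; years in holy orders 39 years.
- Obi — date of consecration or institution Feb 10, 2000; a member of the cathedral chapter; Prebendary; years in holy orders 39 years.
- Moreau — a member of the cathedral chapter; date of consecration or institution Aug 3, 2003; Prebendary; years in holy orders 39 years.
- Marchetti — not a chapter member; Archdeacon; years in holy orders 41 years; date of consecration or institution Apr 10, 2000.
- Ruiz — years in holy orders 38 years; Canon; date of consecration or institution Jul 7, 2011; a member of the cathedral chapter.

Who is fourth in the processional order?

By dignity: Varga, Marchetti, Tanaka and Oyelaran (Archdeacon); then Pereira and Ruiz (Canon); then Mbeki, Moreau, Obi and Halvorsen (Prebendary).
Among Varga, Marchetti, Tanaka and Oyelaran, by years in holy orders (lower first): Varga, Marchetti and Tanaka (41 years) before Oyelaran (45 years).
Varga, Marchetti and Tanaka all have date of consecration or institution Apr 10, 2000, so the next rule applies.
Among Varga, Marchetti and Tanaka, a member of the cathedral chapter before not a chapter member: Varga (a member of the cathedral chapter) before Marchetti and Tanaka (not a chapter member).
Among Marchetti and Tanaka, alphabetically by surname: Marchetti before Tanaka.
Pereira and Ruiz both have years in holy orders 38 years, so the next rule applies.
Pereira and Ruiz both have date of consecration or institution Jul 7, 2011, so the next rule applies.
Pereira and Ruiz are each a member of the cathedral chapter, so the next rule applies.
Among Pereira and Ruiz, alphabetically by surname: Pereira before Ruiz.
Mbeki, Moreau, Obi and Halvorsen all have years in holy orders 39 years, so the next rule applies.
Among Mbeki, Moreau, Obi and Halvorsen, by date of consecration or institution (later first) (reversed rule for this group): Mbeki and Moreau (Aug 3, 2003) before Obi (Feb 10, 2000) before Halvorsen (Apr 11, 1993).
Mbeki and Moreau are each a member of the cathedral chapter, so the next rule applies.
Among Mbeki and Moreau, alphabetically by surname: Mbeki before Moreau.
Order: Varga, Marchetti, Tanaka, Oyelaran, Pereira, Ruiz, Mbeki, Moreau, Obi, Halvorsen.

Oyelaran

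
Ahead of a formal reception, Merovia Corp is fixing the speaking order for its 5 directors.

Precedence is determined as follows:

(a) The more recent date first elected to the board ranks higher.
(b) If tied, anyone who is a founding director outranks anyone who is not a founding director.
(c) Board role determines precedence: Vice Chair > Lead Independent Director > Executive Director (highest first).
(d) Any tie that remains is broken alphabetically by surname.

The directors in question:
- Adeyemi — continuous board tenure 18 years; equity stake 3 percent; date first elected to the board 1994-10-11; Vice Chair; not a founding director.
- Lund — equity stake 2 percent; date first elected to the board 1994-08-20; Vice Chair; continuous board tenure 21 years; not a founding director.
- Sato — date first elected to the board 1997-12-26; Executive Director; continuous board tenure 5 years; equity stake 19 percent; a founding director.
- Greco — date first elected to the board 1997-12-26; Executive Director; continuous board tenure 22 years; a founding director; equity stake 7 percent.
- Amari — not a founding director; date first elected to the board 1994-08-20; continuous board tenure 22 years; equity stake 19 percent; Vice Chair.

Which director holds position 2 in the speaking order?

Sato

By date first elected to the board (later first): Greco and Sato (both 1997-12-26); then Adeyemi (1994-10-11); then Amari and Lund (both 1994-08-20).
Greco and Sato are each a founding director, so the next rule applies.
Greco and Sato are each Executive Director, so the next rule applies.
Among Greco and Sato, alphabetically by surname: Greco before Sato.
Amari and Lund are each not a founding director, so the next rule applies.
Amari and Lund are each Vice Chair, so the next rule applies.
Among Amari and Lund, alphabetically by surname: Amari before Lund.
Order: Greco, Sato, Adeyemi, Amari, Lund.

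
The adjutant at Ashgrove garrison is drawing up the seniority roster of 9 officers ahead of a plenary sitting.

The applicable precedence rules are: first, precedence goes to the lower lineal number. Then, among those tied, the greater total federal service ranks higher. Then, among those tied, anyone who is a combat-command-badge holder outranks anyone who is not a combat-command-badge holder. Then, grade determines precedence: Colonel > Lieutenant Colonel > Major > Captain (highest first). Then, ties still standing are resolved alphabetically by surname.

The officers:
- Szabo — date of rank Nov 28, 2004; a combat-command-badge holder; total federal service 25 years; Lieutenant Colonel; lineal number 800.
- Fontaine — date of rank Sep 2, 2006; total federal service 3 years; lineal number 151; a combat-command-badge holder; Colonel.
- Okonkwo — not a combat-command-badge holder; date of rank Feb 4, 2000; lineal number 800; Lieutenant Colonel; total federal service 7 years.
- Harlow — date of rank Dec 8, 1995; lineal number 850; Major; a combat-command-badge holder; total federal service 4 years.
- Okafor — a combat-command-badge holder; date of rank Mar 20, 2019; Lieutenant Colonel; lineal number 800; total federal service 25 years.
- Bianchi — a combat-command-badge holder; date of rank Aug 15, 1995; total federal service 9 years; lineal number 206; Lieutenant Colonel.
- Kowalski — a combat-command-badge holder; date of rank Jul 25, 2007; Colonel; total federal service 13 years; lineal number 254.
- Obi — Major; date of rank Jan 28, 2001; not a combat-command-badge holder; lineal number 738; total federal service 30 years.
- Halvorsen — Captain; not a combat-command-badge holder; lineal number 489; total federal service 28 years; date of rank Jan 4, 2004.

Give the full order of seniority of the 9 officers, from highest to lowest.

By lineal number (lower first): Fontaine (151); then Bianchi (206); then Kowalski (254); then Halvorsen (489); then Obi (738); then Okafor, Szabo and Okonkwo (each 800); then Harlow (850).
Among Okafor, Szabo and Okonkwo, by total federal service (higher first): Okafor and Szabo (25 years) before Okonkwo (7 years).
Okafor and Szabo are each a combat-command-badge holder, so the next rule applies.
Okafor and Szabo are each Lieutenant Colonel, so the next rule applies.
Among Okafor and Szabo, alphabetically by surname: Okafor before Szabo.
Full order: Fontaine, Bianchi, Kowalski, Halvorsen, Obi, Okafor, Szabo, Okonkwo, Harlow.

Fontaine, Bianchi, Kowalski, Halvorsen, Obi, Okafor, Szabo, Okonkwo, Harlow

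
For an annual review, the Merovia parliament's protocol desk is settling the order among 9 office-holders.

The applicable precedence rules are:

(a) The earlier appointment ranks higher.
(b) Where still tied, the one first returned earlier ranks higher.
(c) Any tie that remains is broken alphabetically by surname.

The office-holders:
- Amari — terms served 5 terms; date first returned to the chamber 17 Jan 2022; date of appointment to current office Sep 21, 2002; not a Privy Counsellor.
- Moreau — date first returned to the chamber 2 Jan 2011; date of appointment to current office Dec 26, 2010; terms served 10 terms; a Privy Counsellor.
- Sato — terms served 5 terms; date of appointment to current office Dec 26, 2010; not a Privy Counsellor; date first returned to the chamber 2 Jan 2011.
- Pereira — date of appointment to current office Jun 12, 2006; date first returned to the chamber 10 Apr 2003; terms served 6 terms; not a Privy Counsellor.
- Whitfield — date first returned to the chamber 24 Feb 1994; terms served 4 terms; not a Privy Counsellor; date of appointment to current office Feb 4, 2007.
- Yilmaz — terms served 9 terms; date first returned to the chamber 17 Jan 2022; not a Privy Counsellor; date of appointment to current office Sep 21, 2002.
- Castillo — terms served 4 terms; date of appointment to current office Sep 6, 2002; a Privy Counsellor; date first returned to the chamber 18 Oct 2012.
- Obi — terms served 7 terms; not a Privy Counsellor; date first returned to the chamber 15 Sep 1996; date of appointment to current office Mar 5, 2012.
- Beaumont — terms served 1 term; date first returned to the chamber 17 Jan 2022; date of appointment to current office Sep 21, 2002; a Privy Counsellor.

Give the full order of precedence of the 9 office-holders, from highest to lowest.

By date of appointment to current office (earlier first): Castillo (Sep 6, 2002); then Amari, Beaumont and Yilmaz (each Sep 21, 2002); then Pereira (Jun 12, 2006); then Whitfield (Feb 4, 2007); then Moreau and Sato (both Dec 26, 2010); then Obi (Mar 5, 2012).
Amari, Beaumont and Yilmaz all have date first returned to the chamber 17 Jan 2022, so the next rule applies.
Among Amari, Beaumont and Yilmaz, alphabetically by surname: Amari before Beaumont before Yilmaz.
Moreau and Sato both have date first returned to the chamber 2 Jan 2011, so the next rule applies.
Among Moreau and Sato, alphabetically by surname: Moreau before Sato.
Full order: Castillo, Amari, Beaumont, Yilmaz, Pereira, Whitfield, Moreau, Sato, Obi.

Castillo, Amari, Beaumont, Yilmaz, Pereira, Whitfield, Moreau, Sato, Obi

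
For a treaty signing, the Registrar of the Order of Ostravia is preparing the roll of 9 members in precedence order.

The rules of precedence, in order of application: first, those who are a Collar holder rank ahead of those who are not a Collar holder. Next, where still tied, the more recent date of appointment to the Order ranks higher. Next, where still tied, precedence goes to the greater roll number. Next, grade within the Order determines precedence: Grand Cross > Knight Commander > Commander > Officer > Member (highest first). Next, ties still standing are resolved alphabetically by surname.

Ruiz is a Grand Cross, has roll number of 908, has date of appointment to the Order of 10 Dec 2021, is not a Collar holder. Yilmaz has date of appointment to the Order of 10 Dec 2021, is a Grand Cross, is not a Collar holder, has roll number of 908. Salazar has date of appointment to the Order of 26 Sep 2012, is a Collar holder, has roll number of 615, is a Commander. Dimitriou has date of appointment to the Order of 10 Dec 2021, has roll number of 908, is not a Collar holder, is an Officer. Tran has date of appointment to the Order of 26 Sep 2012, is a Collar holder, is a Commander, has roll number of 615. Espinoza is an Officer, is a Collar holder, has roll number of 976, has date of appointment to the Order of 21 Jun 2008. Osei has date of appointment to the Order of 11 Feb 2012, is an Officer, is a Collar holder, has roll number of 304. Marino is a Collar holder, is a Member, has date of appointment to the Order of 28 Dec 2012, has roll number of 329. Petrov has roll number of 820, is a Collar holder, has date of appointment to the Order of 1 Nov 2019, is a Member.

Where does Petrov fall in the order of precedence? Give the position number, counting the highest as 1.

1

By the first rule: Petrov, Marino, Salazar, Tran, Osei and Espinoza (each a Collar holder); then Ruiz, Yilmaz and Dimitriou (each not a Collar holder).
Among Petrov, Marino, Salazar, Tran, Osei and Espinoza, by date of appointment to the Order (later first): Petrov (1 Nov 2019) before Marino (28 Dec 2012) before Salazar and Tran (26 Sep 2012) before Osei (11 Feb 2012) before Espinoza (21 Jun 2008).
Salazar and Tran both have roll number 615, so the next rule applies.
Salazar and Tran are each Commander, so the next rule applies.
Among Salazar and Tran, alphabetically by surname: Salazar before Tran.
Ruiz, Yilmaz and Dimitriou all have date of appointment to the Order 10 Dec 2021, so the next rule applies.
Ruiz, Yilmaz and Dimitriou all have roll number 908, so the next rule applies.
Among Ruiz, Yilmaz and Dimitriou, by grade within the Order: Ruiz and Yilmaz (Grand Cross) before Dimitriou (Officer).
Among Ruiz and Yilmaz, alphabetically by surname: Ruiz before Yilmaz.
Order: Petrov, Marino, Salazar, Tran, Osei, Espinoza, Ruiz, Yilmaz, Dimitriou. So position 1.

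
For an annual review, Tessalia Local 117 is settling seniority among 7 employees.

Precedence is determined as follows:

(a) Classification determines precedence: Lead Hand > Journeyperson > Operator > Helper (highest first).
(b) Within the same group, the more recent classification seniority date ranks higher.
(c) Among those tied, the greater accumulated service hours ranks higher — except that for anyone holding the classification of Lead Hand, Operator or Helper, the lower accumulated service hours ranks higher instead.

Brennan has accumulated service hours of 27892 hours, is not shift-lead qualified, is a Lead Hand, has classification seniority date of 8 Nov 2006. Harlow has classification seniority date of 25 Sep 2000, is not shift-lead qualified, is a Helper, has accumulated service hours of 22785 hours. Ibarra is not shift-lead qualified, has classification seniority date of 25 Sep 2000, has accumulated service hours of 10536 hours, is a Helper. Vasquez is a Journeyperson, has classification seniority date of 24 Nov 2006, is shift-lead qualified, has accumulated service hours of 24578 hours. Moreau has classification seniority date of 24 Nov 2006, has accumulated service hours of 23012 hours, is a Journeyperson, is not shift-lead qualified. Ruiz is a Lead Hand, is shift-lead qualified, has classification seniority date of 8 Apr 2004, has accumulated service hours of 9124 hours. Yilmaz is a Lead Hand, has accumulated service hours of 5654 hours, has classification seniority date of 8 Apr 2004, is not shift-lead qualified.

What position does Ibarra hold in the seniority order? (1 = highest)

By classification: Brennan, Yilmaz and Ruiz (Lead Hand); then Vasquez and Moreau (Journeyperson); then Ibarra and Harlow (Helper).
Among Brennan, Yilmaz and Ruiz, by classification seniority date (later first): Brennan (8 Nov 2006) before Yilmaz and Ruiz (8 Apr 2004).
Among Yilmaz and Ruiz, by accumulated service hours (lower first) (reversed rule for this group): Yilmaz (5654 hours) before Ruiz (9124 hours).
Vasquez and Moreau both have classification seniority date 24 Nov 2006, so the next rule applies.
Among Vasquez and Moreau, by accumulated service hours (higher first): Vasquez (24578 hours) before Moreau (23012 hours).
Ibarra and Harlow both have classification seniority date 25 Sep 2000, so the next rule applies.
Among Ibarra and Harlow, by accumulated service hours (lower first) (reversed rule for this group): Ibarra (10536 hours) before Harlow (22785 hours).
Order: Brennan, Yilmaz, Ruiz, Vasquez, Moreau, Ibarra, Harlow. So position 6.

6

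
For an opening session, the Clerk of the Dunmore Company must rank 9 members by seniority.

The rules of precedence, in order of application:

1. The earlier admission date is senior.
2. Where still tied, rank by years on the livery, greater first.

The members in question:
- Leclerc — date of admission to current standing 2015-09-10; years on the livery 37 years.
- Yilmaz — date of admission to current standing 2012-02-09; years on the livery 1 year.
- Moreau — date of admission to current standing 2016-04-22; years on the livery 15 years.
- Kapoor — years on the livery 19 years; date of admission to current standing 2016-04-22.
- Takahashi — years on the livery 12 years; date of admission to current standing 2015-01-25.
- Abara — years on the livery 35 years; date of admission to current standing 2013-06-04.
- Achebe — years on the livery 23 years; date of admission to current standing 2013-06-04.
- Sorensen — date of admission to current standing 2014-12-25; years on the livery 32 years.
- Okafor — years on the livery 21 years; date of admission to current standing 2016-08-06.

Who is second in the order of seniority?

By date of admission to current standing (earlier first): Yilmaz (2012-02-09); then Abara and Achebe (both 2013-06-04); then Sorensen (2014-12-25); then Takahashi (2015-01-25); then Leclerc (2015-09-10); then Kapoor and Moreau (both 2016-04-22); then Okafor (2016-08-06).
Among Abara and Achebe, by years on the livery (higher first): Abara (35 years) before Achebe (23 years).
Among Kapoor and Moreau, by years on the livery (higher first): Kapoor (19 years) before Moreau (15 years).
Order: Yilmaz, Abara, Achebe, Sorensen, Takahashi, Leclerc, Kapoor, Moreau, Okafor.

Abara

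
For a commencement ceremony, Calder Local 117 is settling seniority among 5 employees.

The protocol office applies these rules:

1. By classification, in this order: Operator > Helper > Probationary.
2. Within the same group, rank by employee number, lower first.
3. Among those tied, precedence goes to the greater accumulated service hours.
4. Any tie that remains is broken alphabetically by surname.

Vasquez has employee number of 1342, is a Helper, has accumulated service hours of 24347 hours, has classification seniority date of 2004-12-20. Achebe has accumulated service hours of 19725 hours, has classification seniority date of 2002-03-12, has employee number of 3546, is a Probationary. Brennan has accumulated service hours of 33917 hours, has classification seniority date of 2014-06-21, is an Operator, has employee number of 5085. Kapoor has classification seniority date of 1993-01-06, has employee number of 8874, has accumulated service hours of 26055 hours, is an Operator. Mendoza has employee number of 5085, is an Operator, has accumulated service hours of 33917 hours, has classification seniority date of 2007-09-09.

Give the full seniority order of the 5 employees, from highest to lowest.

Brennan, Mendoza, Kapoor, Vasquez, Achebe

By classification: Brennan, Mendoza and Kapoor (Operator); then Vasquez (Helper); then Achebe (Probationary).
Among Brennan, Mendoza and Kapoor, by employee number (lower first): Brennan and Mendoza (5085) before Kapoor (8874).
Brennan and Mendoza both have accumulated service hours 33917 hours, so the next rule applies.
Among Brennan and Mendoza, alphabetically by surname: Brennan before Mendoza.
Full order: Brennan, Mendoza, Kapoor, Vasquez, Achebe.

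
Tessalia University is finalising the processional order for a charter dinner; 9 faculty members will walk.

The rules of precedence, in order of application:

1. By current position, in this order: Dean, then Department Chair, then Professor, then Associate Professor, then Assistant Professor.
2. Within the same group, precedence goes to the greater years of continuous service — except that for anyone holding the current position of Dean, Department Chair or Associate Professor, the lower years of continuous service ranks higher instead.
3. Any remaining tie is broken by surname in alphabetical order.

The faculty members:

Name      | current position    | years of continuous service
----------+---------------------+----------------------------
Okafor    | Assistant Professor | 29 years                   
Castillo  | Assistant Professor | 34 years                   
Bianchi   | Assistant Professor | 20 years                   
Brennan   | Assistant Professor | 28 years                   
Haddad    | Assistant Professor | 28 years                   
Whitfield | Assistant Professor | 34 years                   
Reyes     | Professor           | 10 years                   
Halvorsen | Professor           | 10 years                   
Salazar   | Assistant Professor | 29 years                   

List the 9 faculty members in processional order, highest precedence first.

Halvorsen, Reyes, Castillo, Whitfield, Okafor, Salazar, Brennan, Haddad, Bianchi

By current position: Halvorsen and Reyes (Professor); then Castillo, Whitfield, Okafor, Salazar, Brennan, Haddad and Bianchi (Assistant Professor).
Halvorsen and Reyes both have years of continuous service 10 years, so the next rule applies.
Among Halvorsen and Reyes, alphabetically by surname: Halvorsen before Reyes.
Among Castillo, Whitfield, Okafor, Salazar, Brennan, Haddad and Bianchi, by years of continuous service (higher first): Castillo and Whitfield (34 years) before Okafor and Salazar (29 years) before Brennan and Haddad (28 years) before Bianchi (20 years).
Among Castillo and Whitfield, alphabetically by surname: Castillo before Whitfield.
Among Okafor and Salazar, alphabetically by surname: Okafor before Salazar.
Among Brennan and Haddad, alphabetically by surname: Brennan before Haddad.
Full order: Halvorsen, Reyes, Castillo, Whitfield, Okafor, Salazar, Brennan, Haddad, Bianchi.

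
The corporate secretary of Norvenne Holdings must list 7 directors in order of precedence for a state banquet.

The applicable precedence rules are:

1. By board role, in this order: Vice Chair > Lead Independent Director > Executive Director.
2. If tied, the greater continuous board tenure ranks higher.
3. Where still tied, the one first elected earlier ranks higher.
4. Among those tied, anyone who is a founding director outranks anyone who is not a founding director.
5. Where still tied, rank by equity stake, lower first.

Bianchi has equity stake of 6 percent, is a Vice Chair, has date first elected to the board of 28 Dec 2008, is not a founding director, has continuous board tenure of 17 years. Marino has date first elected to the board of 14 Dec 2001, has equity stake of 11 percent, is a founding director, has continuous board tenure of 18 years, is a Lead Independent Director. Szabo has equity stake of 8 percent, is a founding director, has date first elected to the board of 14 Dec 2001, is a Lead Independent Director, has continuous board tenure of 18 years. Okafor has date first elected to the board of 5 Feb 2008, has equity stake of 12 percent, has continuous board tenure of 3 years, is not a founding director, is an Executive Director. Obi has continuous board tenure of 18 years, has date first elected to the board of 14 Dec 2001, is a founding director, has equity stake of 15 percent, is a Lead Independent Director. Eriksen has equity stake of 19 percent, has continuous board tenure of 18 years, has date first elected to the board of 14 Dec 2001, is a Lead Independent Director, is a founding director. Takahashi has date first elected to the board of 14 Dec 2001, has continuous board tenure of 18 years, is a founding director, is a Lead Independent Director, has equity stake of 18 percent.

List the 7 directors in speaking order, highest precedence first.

By board role: Bianchi (Vice Chair); then Szabo, Marino, Obi, Takahashi and Eriksen (Lead Independent Director); then Okafor (Executive Director).
Szabo, Marino, Obi, Takahashi and Eriksen all have continuous board tenure 18 years, so the next rule applies.
Szabo, Marino, Obi, Takahashi and Eriksen all have date first elected to the board 14 Dec 2001, so the next rule applies.
Szabo, Marino, Obi, Takahashi and Eriksen are each a founding director, so the next rule applies.
Among Szabo, Marino, Obi, Takahashi and Eriksen, by equity stake (lower first): Szabo (8 percent) before Marino (11 percent) before Obi (15 percent) before Takahashi (18 percent) before Eriksen (19 percent).
Full order: Bianchi, Szabo, Marino, Obi, Takahashi, Eriksen, Okafor.

Bianchi, Szabo, Marino, Obi, Takahashi, Eriksen, Okafor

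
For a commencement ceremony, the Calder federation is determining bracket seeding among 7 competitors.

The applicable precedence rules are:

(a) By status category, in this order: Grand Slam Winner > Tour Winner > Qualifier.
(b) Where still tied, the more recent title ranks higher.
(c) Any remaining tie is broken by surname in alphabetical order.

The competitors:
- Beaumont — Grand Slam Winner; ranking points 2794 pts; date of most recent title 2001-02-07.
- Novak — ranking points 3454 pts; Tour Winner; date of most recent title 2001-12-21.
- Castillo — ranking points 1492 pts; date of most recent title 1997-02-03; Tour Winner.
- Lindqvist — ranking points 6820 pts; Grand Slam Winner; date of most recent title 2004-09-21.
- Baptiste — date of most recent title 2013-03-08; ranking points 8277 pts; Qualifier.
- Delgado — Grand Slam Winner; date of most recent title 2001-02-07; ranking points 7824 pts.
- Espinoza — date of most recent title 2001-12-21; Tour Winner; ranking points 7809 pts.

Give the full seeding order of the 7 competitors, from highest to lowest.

By status category: Lindqvist, Beaumont and Delgado (Grand Slam Winner); then Espinoza, Novak and Castillo (Tour Winner); then Baptiste (Qualifier).
Among Lindqvist, Beaumont and Delgado, by date of most recent title (later first): Lindqvist (2004-09-21) before Beaumont and Delgado (2001-02-07).
Among Beaumont and Delgado, alphabetically by surname: Beaumont before Delgado.
Among Espinoza, Novak and Castillo, by date of most recent title (later first): Espinoza and Novak (2001-12-21) before Castillo (1997-02-03).
Among Espinoza and Novak, alphabetically by surname: Espinoza before Novak.
Full order: Lindqvist, Beaumont, Delgado, Espinoza, Novak, Castillo, Baptiste.

Lindqvist, Beaumont, Delgado, Espinoza, Novak, Castillo, Baptiste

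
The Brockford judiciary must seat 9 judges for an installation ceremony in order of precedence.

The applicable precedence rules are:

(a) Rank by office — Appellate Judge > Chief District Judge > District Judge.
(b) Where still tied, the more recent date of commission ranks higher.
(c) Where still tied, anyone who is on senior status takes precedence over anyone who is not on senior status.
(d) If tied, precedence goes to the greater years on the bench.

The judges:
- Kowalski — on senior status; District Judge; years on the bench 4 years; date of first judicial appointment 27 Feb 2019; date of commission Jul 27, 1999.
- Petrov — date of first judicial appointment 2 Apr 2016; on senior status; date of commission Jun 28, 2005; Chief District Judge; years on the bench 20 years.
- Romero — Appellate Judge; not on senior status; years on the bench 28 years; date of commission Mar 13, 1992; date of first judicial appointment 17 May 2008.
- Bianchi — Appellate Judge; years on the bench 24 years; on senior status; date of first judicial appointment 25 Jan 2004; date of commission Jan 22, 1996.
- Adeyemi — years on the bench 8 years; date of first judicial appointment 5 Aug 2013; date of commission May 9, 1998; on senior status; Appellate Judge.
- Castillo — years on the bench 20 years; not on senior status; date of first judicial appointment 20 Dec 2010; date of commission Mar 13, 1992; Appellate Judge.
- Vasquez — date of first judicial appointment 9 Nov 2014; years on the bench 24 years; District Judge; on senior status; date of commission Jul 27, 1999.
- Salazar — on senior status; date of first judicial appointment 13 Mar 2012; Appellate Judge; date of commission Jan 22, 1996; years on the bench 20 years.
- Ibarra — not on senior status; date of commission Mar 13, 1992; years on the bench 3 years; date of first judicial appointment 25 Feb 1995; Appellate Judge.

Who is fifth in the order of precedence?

By office: Adeyemi, Bianchi, Salazar, Romero, Castillo and Ibarra (Appellate Judge); then Petrov (Chief District Judge); then Vasquez and Kowalski (District Judge).
Among Adeyemi, Bianchi, Salazar, Romero, Castillo and Ibarra, by date of commission (later first): Adeyemi (May 9, 1998) before Bianchi and Salazar (Jan 22, 1996) before Romero, Castillo and Ibarra (Mar 13, 1992).
Bianchi and Salazar are each on senior status, so the next rule applies.
Among Bianchi and Salazar, by years on the bench (higher first): Bianchi (24 years) before Salazar (20 years).
Romero, Castillo and Ibarra are each not on senior status, so the next rule applies.
Among Romero, Castillo and Ibarra, by years on the bench (higher first): Romero (28 years) before Castillo (20 years) before Ibarra (3 years).
Vasquez and Kowalski both have date of commission Jul 27, 1999, so the next rule applies.
Vasquez and Kowalski are each on senior status, so the next rule applies.
Among Vasquez and Kowalski, by years on the bench (higher first): Vasquez (24 years) before Kowalski (4 years).
Order: Adeyemi, Bianchi, Salazar, Romero, Castillo, Ibarra, Petrov, Vasquez, Kowalski.

Castillo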